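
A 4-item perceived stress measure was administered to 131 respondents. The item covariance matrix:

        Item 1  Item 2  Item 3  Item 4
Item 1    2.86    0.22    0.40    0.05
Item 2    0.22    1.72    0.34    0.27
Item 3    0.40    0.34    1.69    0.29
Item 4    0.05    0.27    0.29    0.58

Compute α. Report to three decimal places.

α = 0.419

sum of item variances = 2.86 + 1.72 + 1.69 + 0.58 = 6.85
Sum of off-diagonal covariances = 1.57
σ²_T = 6.85 + 2 × 1.57 = 9.99
α = (k/(k−1))·(1 − sum of item variances/σ²_T) = (4/3)·(1 − 6.85/9.99) = 0.419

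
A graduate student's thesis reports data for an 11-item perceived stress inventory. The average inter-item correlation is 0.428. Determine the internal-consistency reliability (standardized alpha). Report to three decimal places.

α = 0.892

Standardized α = k·r̄ / (1 + (k−1)·r̄) = 11 × 0.428 / (1 + 10 × 0.428)
  = 4.7080 / 5.2800 = 0.892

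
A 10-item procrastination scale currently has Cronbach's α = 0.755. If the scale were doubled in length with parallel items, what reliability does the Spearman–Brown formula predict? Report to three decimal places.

Length factor m = 2
α' = m·α / (1 + (m−1)·α)
   = 2 × 0.755 / (1 + (2 − 1) × 0.755)
   = 1.5100 / 1.7550 = 0.860

predicted reliability = 0.860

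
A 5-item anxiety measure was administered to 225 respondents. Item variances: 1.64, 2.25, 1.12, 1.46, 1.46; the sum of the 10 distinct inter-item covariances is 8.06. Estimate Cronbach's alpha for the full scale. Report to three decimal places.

Σσ²ᵢ = 1.64 + 2.25 + 1.12 + 1.46 + 1.46 = 7.93
Sum of distinct covariances = 8.06
σ²_T = Σσ²ᵢ + 2·Σcov = 7.93 + 2 × 8.06 = 24.05
α = (5/4)·(1 − 7.93/24.05) = 0.838

α = 0.838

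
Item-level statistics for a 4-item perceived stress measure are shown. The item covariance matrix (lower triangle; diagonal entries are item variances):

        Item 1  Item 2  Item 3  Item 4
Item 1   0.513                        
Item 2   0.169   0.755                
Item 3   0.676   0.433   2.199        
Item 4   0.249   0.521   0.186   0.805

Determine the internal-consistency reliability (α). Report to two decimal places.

Σσ²ᵢ = 0.513 + 0.755 + 2.199 + 0.805 = 4.272
Sum of off-diagonal covariances = 2.234
σ²_total = 4.272 + 2 × 2.234 = 8.740
α = (k/(k−1))·(1 − Σσ²ᵢ/σ²_total) = (4/3)·(1 − 4.272/8.740) = 0.68

α = 0.68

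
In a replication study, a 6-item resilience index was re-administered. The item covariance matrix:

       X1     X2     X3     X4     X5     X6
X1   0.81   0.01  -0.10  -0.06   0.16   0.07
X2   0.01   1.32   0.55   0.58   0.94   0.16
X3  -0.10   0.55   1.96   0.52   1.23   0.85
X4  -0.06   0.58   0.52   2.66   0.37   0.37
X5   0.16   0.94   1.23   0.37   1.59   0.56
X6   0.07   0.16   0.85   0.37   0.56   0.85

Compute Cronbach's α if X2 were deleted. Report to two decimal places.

α = 0.63

Remaining items: X1, X3, X4, X5, X6 (k = 5).
Σσ²ᵢ = 0.81 + 1.96 + 2.66 + 1.59 + 0.85 = 7.87
σ²_total = 7.87 + 2 × 3.97 = 15.81
α (item deleted) = (5/4)·(1 − 7.87/15.81) = 0.63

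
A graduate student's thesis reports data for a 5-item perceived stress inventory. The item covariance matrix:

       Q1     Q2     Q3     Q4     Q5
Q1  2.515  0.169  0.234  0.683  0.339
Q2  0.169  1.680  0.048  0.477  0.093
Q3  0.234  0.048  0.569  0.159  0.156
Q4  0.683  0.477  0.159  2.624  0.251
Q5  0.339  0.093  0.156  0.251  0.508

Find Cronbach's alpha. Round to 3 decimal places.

ΣVar(i) = 2.515 + 1.680 + 0.569 + 2.624 + 0.508 = 7.896
Sum of off-diagonal covariances = 2.609
total variance = 7.896 + 2 × 2.609 = 13.114
α = (k/(k−1))·(1 − ΣVar(i)/total variance) = (5/4)·(1 − 7.896/13.114) = 0.497

α = 0.497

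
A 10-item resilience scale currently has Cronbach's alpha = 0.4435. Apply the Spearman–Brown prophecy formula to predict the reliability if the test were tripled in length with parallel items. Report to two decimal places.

predicted reliability = 0.71

Length factor m = 3
α' = m·α / (1 + (m−1)·α)
   = 3 × 0.4435 / (1 + (3 − 1) × 0.4435)
   = 1.3305 / 1.8870 = 0.71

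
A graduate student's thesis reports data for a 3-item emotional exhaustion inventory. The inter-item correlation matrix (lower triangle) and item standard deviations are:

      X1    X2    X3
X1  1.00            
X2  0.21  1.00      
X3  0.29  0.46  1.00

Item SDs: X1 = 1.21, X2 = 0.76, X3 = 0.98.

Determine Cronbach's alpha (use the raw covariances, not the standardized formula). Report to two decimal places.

Σσ²ᵢ = 1.21² + 0.76² + 0.98² = 3.0021
Covariances σ_ij = r_ij · s_i · s_j:
  σ(X1,X2) = 0.21 × 1.21 × 0.76 = 0.1931
  σ(X1,X3) = 0.29 × 1.21 × 0.98 = 0.3439
  σ(X2,X3) = 0.46 × 0.76 × 0.98 = 0.3426
σ²_T = Σσ²ᵢ + 2·Σσ_ij = 3.0021 + 2 × 0.8796 = 4.7613
α = (3/2)·(1 − 3.0021/4.7613) = 0.55

α = 0.55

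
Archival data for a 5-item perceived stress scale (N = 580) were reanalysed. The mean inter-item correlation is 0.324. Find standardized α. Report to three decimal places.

standardized α = 0.706

Standardized α = k·r̄ / (1 + (k−1)·r̄) = 5 × 0.324 / (1 + 4 × 0.324)
  = 1.6200 / 2.2960 = 0.706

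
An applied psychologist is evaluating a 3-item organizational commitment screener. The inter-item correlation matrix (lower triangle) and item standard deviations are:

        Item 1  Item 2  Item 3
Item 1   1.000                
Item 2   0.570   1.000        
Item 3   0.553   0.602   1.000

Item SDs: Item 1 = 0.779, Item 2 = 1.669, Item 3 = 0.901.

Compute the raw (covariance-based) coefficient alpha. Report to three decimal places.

coefficient alpha = 0.738

Σσ²ᵢ = 0.779² + 1.669² + 0.901² = 4.2042
Covariances σ_ij = r_ij · s_i · s_j:
  σ(Item 1,Item 2) = 0.570 × 0.779 × 1.669 = 0.7411
  σ(Item 1,Item 3) = 0.553 × 0.779 × 0.901 = 0.3881
  σ(Item 2,Item 3) = 0.602 × 1.669 × 0.901 = 0.9053
σ²_T = Σσ²ᵢ + 2·Σσ_ij = 4.2042 + 2 × 2.0345 = 8.2732
α = (3/2)·(1 − 4.2042/8.2732) = 0.738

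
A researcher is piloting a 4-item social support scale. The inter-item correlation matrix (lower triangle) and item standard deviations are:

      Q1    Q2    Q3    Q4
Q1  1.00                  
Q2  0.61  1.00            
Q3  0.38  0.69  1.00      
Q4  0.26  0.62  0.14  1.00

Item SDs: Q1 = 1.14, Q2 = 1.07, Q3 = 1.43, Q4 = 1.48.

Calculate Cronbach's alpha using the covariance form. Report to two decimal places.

Σσ²ᵢ = 1.14² + 1.07² + 1.43² + 1.48² = 6.6798
Covariances σ_ij = r_ij · s_i · s_j:
  σ(Q1,Q2) = 0.61 × 1.14 × 1.07 = 0.7441
  σ(Q1,Q3) = 0.38 × 1.14 × 1.43 = 0.6195
  σ(Q1,Q4) = 0.26 × 1.14 × 1.48 = 0.4387
  σ(Q2,Q3) = 0.69 × 1.07 × 1.43 = 1.0558
  σ(Q2,Q4) = 0.62 × 1.07 × 1.48 = 0.9818
  σ(Q3,Q4) = 0.14 × 1.43 × 1.48 = 0.2963
σ²_T = Σσ²ᵢ + 2·Σσ_ij = 6.6798 + 2 × 4.1362 = 14.9522
α = (4/3)·(1 − 6.6798/14.9522) = 0.74

Cronbach's alpha = 0.74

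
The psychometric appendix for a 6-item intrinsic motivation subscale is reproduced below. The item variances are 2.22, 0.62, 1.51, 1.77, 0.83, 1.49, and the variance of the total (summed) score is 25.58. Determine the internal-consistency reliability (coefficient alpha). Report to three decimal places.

coefficient alpha = 0.804

Σσᵢ² = 2.22 + 0.62 + 1.51 + 1.77 + 0.83 + 1.49 = 8.44
α = (k/(k−1))·(1 − Σσᵢ²/total variance) = (6/5)·(1 − 8.44/25.58) = 0.804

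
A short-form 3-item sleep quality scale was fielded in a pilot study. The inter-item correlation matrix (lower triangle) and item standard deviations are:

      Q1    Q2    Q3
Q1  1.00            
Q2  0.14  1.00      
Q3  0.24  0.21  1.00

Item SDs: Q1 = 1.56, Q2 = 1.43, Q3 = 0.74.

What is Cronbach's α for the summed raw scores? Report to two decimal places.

α = 0.37

Σσ²ᵢ = 1.56² + 1.43² + 0.74² = 5.0261
Covariances σ_ij = r_ij · s_i · s_j:
  σ(Q1,Q2) = 0.14 × 1.56 × 1.43 = 0.3123
  σ(Q1,Q3) = 0.24 × 1.56 × 0.74 = 0.2771
  σ(Q2,Q3) = 0.21 × 1.43 × 0.74 = 0.2222
σ²_T = Σσ²ᵢ + 2·Σσ_ij = 5.0261 + 2 × 0.8116 = 6.6493
α = (3/2)·(1 − 5.0261/6.6493) = 0.37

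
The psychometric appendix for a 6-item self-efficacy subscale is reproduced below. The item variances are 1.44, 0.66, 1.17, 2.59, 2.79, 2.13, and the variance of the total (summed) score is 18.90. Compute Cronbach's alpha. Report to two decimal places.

ΣVar(i) = 1.44 + 0.66 + 1.17 + 2.59 + 2.79 + 2.13 = 10.78
α = (k/(k−1))·(1 − ΣVar(i)/total variance) = (6/5)·(1 − 10.78/18.90) = 0.52

Cronbach's alpha = 0.52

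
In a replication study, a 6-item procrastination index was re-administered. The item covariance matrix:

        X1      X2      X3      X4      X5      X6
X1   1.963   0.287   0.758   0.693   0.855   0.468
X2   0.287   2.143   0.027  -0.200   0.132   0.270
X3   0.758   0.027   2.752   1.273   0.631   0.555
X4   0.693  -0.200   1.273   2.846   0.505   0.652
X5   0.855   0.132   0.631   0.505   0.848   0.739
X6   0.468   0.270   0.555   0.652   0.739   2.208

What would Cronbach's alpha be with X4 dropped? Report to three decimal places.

Remaining items: X1, X2, X3, X5, X6 (k = 5).
sum of item variances = 1.963 + 2.143 + 2.752 + 0.848 + 2.208 = 9.914
total variance = 9.914 + 2 × 4.722 = 19.358
α (item deleted) = (5/4)·(1 − 9.914/19.358) = 0.610

α = 0.610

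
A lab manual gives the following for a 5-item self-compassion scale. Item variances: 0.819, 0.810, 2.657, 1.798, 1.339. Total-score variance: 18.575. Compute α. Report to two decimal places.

α = 0.75

sum of item variances = 0.819 + 0.810 + 2.657 + 1.798 + 1.339 = 7.423
α = (k/(k−1))·(1 − sum of item variances/σ²_total) = (5/4)·(1 − 7.423/18.575) = 0.75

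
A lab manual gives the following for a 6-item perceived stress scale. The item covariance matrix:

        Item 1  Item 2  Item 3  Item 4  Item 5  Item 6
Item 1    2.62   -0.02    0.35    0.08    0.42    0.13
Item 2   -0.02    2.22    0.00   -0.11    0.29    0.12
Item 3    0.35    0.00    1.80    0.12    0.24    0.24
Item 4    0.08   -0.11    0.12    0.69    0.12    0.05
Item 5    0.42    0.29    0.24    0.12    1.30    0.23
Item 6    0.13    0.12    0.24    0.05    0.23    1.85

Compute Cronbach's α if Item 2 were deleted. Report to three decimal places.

Remaining items: Item 1, Item 3, Item 4, Item 5, Item 6 (k = 5).
Σσᵢ² = 2.62 + 1.80 + 0.69 + 1.30 + 1.85 = 8.26
σ²_total = 8.26 + 2 × 1.98 = 12.22
α (item deleted) = (5/4)·(1 − 8.26/12.22) = 0.405

Cronbach's α = 0.405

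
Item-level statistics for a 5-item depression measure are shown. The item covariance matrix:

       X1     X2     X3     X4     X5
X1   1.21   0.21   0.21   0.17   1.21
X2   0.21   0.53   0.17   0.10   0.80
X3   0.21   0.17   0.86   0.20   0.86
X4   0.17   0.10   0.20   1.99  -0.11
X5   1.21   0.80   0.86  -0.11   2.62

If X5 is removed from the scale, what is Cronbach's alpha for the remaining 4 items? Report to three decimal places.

Cronbach's alpha = 0.421

Remaining items: X1, X2, X3, X4 (k = 4).
Σσ²ᵢ = 1.21 + 0.53 + 0.86 + 1.99 = 4.59
total variance = 4.59 + 2 × 1.06 = 6.71
α (item deleted) = (4/3)·(1 − 4.59/6.71) = 0.421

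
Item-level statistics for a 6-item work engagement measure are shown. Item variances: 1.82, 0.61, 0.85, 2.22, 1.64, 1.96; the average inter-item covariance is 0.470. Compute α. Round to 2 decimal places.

ΣVar(i) = 1.82 + 0.61 + 0.85 + 2.22 + 1.64 + 1.96 = 9.10
Sum of the 15 distinct covariances = 15 × 0.470 = 7.050
σ²_T = ΣVar(i) + 2·Σcov = 9.10 + 2 × 7.050 = 23.200
α = (6/5)·(1 − 9.10/23.200) = 0.73

α = 0.73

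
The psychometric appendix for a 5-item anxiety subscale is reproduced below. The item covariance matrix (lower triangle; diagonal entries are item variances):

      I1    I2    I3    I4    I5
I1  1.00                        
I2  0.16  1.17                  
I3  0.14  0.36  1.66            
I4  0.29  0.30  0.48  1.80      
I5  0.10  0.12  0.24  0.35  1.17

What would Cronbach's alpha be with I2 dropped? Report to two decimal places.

α = 0.48

Remaining items: I1, I3, I4, I5 (k = 4).
sum of item variances = 1.00 + 1.66 + 1.80 + 1.17 = 5.63
Var(T) = 5.63 + 2 × 1.60 = 8.83
α (item deleted) = (4/3)·(1 − 5.63/8.83) = 0.48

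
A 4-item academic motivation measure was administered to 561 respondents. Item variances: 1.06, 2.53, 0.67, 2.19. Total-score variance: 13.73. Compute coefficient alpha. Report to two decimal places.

sum of item variances = 1.06 + 2.53 + 0.67 + 2.19 = 6.45
α = (k/(k−1))·(1 − sum of item variances/σ²_T) = (4/3)·(1 − 6.45/13.73) = 0.71

coefficient alpha = 0.71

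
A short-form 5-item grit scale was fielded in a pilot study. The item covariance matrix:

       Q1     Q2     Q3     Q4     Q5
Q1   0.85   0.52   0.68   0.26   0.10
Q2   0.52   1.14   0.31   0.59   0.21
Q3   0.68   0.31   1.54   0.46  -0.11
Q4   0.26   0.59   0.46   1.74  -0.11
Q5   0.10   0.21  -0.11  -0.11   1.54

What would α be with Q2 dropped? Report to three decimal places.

Remaining items: Q1, Q3, Q4, Q5 (k = 4).
Σσᵢ² = 0.85 + 1.54 + 1.74 + 1.54 = 5.67
Var(T) = 5.67 + 2 × 1.28 = 8.23
α (item deleted) = (4/3)·(1 − 5.67/8.23) = 0.415

α = 0.415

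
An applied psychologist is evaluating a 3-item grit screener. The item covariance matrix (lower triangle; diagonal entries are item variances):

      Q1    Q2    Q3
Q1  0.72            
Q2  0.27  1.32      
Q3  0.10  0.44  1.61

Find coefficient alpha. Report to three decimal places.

sum of item variances = 0.72 + 1.32 + 1.61 = 3.65
Sum of the distinct covariances = 0.81
σ²_total = 3.65 + 2 × 0.81 = 5.27
α = (k/(k−1))·(1 − sum of item variances/σ²_total) = (3/2)·(1 − 3.65/5.27) = 0.461

α = 0.461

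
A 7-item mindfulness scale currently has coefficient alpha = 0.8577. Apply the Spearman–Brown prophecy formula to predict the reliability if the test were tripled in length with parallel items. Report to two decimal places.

Length factor m = 3
α' = m·α / (1 + (m−1)·α)
   = 3 × 0.8577 / (1 + (3 − 1) × 0.8577)
   = 2.5731 / 2.7154 = 0.95

predicted reliability = 0.95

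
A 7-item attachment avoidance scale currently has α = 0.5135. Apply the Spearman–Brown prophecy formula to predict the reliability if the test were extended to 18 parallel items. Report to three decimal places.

predicted reliability = 0.731

Length factor m = 18/7 = 2.5714
α' = m·α / (1 + (m−1)·α)
   = 18/7 × 0.5135 / (1 + (18/7 − 1) × 0.5135)
   = 1.3204 / 1.8069 = 0.731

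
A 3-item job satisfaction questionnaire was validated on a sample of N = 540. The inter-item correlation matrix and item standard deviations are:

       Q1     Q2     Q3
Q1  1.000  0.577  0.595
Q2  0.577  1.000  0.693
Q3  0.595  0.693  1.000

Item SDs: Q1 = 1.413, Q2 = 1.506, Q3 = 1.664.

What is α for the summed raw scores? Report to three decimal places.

Σσ²ᵢ = 1.413² + 1.506² + 1.664² = 7.0335
Covariances σ_ij = r_ij · s_i · s_j:
  σ(Q1,Q2) = 0.577 × 1.413 × 1.506 = 1.2278
  σ(Q1,Q3) = 0.595 × 1.413 × 1.664 = 1.3990
  σ(Q2,Q3) = 0.693 × 1.506 × 1.664 = 1.7366
σ²_T = Σσ²ᵢ + 2·Σσ_ij = 7.0335 + 2 × 4.3634 = 15.7603
α = (3/2)·(1 − 7.0335/15.7603) = 0.831

α = 0.831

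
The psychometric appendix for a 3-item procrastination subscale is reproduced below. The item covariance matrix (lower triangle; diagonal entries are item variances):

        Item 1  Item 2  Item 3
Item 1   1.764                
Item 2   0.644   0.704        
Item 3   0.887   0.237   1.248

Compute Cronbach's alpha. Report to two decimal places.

Σσ²ᵢ = 1.764 + 0.704 + 1.248 = 3.716
Sum of the distinct covariances = 1.768
σ²_total = 3.716 + 2 × 1.768 = 7.252
α = (k/(k−1))·(1 − Σσ²ᵢ/σ²_total) = (3/2)·(1 − 3.716/7.252) = 0.73

α = 0.73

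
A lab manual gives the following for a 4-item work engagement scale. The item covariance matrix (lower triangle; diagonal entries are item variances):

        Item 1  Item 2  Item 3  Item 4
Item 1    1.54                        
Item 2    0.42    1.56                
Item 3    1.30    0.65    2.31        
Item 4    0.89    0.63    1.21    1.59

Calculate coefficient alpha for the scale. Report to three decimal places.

Σσ²ᵢ = 1.54 + 1.56 + 2.31 + 1.59 = 7.00
Sum of the distinct covariances = 5.10
total variance = 7.00 + 2 × 5.10 = 17.20
α = (k/(k−1))·(1 − Σσ²ᵢ/total variance) = (4/3)·(1 − 7.00/17.20) = 0.791

α = 0.791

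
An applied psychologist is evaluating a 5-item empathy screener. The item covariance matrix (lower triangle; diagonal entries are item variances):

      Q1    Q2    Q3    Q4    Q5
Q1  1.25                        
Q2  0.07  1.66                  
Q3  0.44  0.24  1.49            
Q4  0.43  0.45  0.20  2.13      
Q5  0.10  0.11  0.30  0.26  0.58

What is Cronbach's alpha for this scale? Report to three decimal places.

Σσ²ᵢ = 1.25 + 1.66 + 1.49 + 2.13 + 0.58 = 7.11
Σ_{i<j} σ_ij = 2.60
σ²_T = 7.11 + 2 × 2.60 = 12.31
α = (k/(k−1))·(1 − Σσ²ᵢ/σ²_T) = (5/4)·(1 − 7.11/12.31) = 0.528

Cronbach's alpha = 0.528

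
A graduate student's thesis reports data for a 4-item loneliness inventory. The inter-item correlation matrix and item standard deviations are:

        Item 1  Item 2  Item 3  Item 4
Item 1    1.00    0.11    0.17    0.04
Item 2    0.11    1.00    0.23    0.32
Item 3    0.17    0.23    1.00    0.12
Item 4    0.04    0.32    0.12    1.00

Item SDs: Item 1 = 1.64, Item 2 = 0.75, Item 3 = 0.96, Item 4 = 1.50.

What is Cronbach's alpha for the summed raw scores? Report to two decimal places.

Σσ²ᵢ = 1.64² + 0.75² + 0.96² + 1.50² = 6.4237
Covariances σ_ij = r_ij · s_i · s_j:
  σ(Item 1,Item 2) = 0.11 × 1.64 × 0.75 = 0.1353
  σ(Item 1,Item 3) = 0.17 × 1.64 × 0.96 = 0.2676
  σ(Item 1,Item 4) = 0.04 × 1.64 × 1.50 = 0.0984
  σ(Item 2,Item 3) = 0.23 × 0.75 × 0.96 = 0.1656
  σ(Item 2,Item 4) = 0.32 × 0.75 × 1.50 = 0.3600
  σ(Item 3,Item 4) = 0.12 × 0.96 × 1.50 = 0.1728
σ²_T = Σσ²ᵢ + 2·Σσ_ij = 6.4237 + 2 × 1.1997 = 8.8231
α = (4/3)·(1 − 6.4237/8.8231) = 0.36

Cronbach's alpha = 0.36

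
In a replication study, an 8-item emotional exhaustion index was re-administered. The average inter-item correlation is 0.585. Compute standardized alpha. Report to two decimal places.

Standardized α = k·r̄ / (1 + (k−1)·r̄) = 8 × 0.585 / (1 + 7 × 0.585)
  = 4.6800 / 5.0950 = 0.92

α = 0.92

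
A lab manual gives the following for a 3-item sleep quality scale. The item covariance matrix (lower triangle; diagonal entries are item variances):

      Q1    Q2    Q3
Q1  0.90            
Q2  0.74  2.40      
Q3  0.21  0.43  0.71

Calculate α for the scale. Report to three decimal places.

Σσᵢ² = 0.90 + 2.40 + 0.71 = 4.01
Sum of off-diagonal covariances = 1.38
Var(T) = 4.01 + 2 × 1.38 = 6.77
α = (k/(k−1))·(1 − Σσᵢ²/Var(T)) = (3/2)·(1 − 4.01/6.77) = 0.612

α = 0.612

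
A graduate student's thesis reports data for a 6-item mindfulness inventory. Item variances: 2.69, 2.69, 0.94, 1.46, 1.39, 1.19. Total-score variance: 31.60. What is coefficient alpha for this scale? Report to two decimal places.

Σσ²ᵢ = 2.69 + 2.69 + 0.94 + 1.46 + 1.39 + 1.19 = 10.36
α = (k/(k−1))·(1 − Σσ²ᵢ/total variance) = (6/5)·(1 − 10.36/31.60) = 0.81

coefficient alpha = 0.81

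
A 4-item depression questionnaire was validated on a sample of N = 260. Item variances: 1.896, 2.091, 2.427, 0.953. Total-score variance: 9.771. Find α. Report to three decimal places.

Σσᵢ² = 1.896 + 2.091 + 2.427 + 0.953 = 7.367
α = (k/(k−1))·(1 − Σσᵢ²/Var(T)) = (4/3)·(1 − 7.367/9.771) = 0.328

α = 0.328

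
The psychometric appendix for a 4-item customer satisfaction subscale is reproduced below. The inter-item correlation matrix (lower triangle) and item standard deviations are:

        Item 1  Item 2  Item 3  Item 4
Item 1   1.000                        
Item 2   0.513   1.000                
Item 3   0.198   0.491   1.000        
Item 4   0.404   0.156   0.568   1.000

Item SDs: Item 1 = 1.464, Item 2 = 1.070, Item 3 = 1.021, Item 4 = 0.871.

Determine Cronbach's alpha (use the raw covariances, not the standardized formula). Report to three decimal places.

α = 0.699

Σσ²ᵢ = 1.464² + 1.070² + 1.021² + 0.871² = 5.0893
Covariances σ_ij = r_ij · s_i · s_j:
  σ(Item 1,Item 2) = 0.513 × 1.464 × 1.070 = 0.8036
  σ(Item 1,Item 3) = 0.198 × 1.464 × 1.021 = 0.2960
  σ(Item 1,Item 4) = 0.404 × 1.464 × 0.871 = 0.5152
  σ(Item 2,Item 3) = 0.491 × 1.070 × 1.021 = 0.5364
  σ(Item 2,Item 4) = 0.156 × 1.070 × 0.871 = 0.1454
  σ(Item 3,Item 4) = 0.568 × 1.021 × 0.871 = 0.5051
σ²_T = Σσ²ᵢ + 2·Σσ_ij = 5.0893 + 2 × 2.8017 = 10.6927
α = (4/3)·(1 − 5.0893/10.6927) = 0.699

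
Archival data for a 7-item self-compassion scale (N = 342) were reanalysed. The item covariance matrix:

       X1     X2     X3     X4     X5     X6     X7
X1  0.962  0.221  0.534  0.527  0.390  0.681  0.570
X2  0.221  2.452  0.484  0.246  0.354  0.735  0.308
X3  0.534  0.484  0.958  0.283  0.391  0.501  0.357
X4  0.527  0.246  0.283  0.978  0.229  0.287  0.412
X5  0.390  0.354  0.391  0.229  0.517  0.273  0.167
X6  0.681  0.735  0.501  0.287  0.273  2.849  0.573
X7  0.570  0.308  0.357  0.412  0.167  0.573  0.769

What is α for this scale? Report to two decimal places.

Σσ²ᵢ = 0.962 + 2.452 + 0.958 + 0.978 + 0.517 + 2.849 + 0.769 = 9.485
Sum of off-diagonal covariances = 8.523
σ²_T = 9.485 + 2 × 8.523 = 26.531
α = (k/(k−1))·(1 − Σσ²ᵢ/σ²_T) = (7/6)·(1 − 9.485/26.531) = 0.75

α = 0.75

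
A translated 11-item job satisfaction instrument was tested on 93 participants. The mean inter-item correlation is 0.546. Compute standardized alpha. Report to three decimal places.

α = 0.930

Standardized α = k·r̄ / (1 + (k−1)·r̄) = 11 × 0.546 / (1 + 10 × 0.546)
  = 6.0060 / 6.4600 = 0.930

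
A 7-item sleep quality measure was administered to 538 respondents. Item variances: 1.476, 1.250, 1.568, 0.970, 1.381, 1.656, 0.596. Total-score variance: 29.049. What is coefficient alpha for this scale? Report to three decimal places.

α = 0.809

sum of item variances = 1.476 + 1.250 + 1.568 + 0.970 + 1.381 + 1.656 + 0.596 = 8.897
α = (k/(k−1))·(1 − sum of item variances/Var(T)) = (7/6)·(1 − 8.897/29.049) = 0.809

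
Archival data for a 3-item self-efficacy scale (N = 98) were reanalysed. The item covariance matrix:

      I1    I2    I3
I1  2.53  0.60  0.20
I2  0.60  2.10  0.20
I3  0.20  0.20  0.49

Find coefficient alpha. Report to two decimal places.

ΣVar(i) = 2.53 + 2.10 + 0.49 = 5.12
Sum of the distinct covariances = 1.00
σ²_T = 5.12 + 2 × 1.00 = 7.12
α = (k/(k−1))·(1 − ΣVar(i)/σ²_T) = (3/2)·(1 − 5.12/7.12) = 0.42

coefficient alpha = 0.42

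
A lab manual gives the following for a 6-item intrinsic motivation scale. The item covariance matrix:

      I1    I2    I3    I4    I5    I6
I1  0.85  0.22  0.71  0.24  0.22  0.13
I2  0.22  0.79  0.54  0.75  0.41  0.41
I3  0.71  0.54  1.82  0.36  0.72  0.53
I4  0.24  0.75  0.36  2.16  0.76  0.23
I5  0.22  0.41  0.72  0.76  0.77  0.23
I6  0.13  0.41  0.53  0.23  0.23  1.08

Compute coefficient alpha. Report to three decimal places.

coefficient alpha = 0.760

ΣVar(i) = 0.85 + 0.79 + 1.82 + 2.16 + 0.77 + 1.08 = 7.47
Σ_{i<j} σ_ij = 6.46
σ²_total = 7.47 + 2 × 6.46 = 20.39
α = (k/(k−1))·(1 − ΣVar(i)/σ²_total) = (6/5)·(1 − 7.47/20.39) = 0.760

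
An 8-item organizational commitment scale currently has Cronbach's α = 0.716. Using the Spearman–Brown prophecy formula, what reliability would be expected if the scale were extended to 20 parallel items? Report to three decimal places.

Length factor m = 20/8 = 2.5000
α' = m·α / (1 + (m−1)·α)
   = 20/8 × 0.716 / (1 + (20/8 − 1) × 0.716)
   = 1.7900 / 2.0740 = 0.863

predicted reliability = 0.863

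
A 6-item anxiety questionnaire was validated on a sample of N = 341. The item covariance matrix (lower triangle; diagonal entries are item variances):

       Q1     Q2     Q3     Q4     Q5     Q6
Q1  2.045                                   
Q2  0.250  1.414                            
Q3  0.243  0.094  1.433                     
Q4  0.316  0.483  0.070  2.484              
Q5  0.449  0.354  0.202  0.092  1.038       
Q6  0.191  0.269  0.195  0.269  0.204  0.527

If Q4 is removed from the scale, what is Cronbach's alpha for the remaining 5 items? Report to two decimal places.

α = 0.54

Remaining items: Q1, Q2, Q3, Q5, Q6 (k = 5).
ΣVar(i) = 2.045 + 1.414 + 1.433 + 1.038 + 0.527 = 6.457
σ²_T = 6.457 + 2 × 2.451 = 11.359
α (item deleted) = (5/4)·(1 − 6.457/11.359) = 0.54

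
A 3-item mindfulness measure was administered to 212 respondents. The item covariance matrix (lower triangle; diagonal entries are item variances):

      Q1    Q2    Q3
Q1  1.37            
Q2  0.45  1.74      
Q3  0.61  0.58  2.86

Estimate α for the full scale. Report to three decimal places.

α = 0.532

Σσᵢ² = 1.37 + 1.74 + 2.86 = 5.97
Sum of the distinct covariances = 1.64
σ²_T = 5.97 + 2 × 1.64 = 9.25
α = (k/(k−1))·(1 − Σσᵢ²/σ²_T) = (3/2)·(1 − 5.97/9.25) = 0.532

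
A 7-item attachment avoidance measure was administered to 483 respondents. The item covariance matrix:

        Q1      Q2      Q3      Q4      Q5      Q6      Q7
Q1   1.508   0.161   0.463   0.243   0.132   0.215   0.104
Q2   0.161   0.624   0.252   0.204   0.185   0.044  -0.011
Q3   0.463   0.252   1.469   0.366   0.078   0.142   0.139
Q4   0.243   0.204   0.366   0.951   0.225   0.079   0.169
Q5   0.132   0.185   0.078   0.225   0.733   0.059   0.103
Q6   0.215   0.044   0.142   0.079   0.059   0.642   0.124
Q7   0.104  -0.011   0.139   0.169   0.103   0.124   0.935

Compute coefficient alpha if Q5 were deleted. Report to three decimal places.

Remaining items: Q1, Q2, Q3, Q4, Q6, Q7 (k = 6).
sum of item variances = 1.508 + 0.624 + 1.469 + 0.951 + 0.642 + 0.935 = 6.129
σ²_T = 6.129 + 2 × 2.694 = 11.517
α (item deleted) = (6/5)·(1 − 6.129/11.517) = 0.561

coefficient alpha = 0.561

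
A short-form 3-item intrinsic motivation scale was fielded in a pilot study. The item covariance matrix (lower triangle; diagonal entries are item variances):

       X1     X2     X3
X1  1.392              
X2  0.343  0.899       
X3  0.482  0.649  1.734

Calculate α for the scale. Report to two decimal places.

sum of item variances = 1.392 + 0.899 + 1.734 = 4.025
Σ_{i<j} σ_ij = 1.474
σ²_total = 4.025 + 2 × 1.474 = 6.973
α = (k/(k−1))·(1 − sum of item variances/σ²_total) = (3/2)·(1 − 4.025/6.973) = 0.63

α = 0.63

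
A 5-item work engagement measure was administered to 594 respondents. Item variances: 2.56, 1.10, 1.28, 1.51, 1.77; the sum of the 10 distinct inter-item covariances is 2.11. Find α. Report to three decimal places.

Σσᵢ² = 2.56 + 1.10 + 1.28 + 1.51 + 1.77 = 8.22
Sum of distinct covariances = 2.11
σ²_T = Σσᵢ² + 2·Σcov = 8.22 + 2 × 2.11 = 12.44
α = (5/4)·(1 − 8.22/12.44) = 0.424

α = 0.424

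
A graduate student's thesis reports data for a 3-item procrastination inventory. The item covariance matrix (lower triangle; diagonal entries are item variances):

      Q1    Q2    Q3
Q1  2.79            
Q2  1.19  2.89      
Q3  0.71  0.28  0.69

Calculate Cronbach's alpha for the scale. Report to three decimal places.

Σσ²ᵢ = 2.79 + 2.89 + 0.69 = 6.37
Sum of the distinct covariances = 2.18
total variance = 6.37 + 2 × 2.18 = 10.73
α = (k/(k−1))·(1 − Σσ²ᵢ/total variance) = (3/2)·(1 − 6.37/10.73) = 0.610

α = 0.610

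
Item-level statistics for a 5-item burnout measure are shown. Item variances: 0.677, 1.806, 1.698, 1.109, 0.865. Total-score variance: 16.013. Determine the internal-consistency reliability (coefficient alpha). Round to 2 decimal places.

coefficient alpha = 0.77

Σσᵢ² = 0.677 + 1.806 + 1.698 + 1.109 + 0.865 = 6.155
α = (k/(k−1))·(1 − Σσᵢ²/total variance) = (5/4)·(1 − 6.155/16.013) = 0.77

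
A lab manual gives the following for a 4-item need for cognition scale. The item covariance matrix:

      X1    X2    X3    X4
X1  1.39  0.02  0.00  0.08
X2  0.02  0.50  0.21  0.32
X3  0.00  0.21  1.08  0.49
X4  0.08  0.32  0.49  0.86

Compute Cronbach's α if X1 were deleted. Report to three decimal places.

Cronbach's α = 0.683

Remaining items: X2, X3, X4 (k = 3).
Σσ²ᵢ = 0.50 + 1.08 + 0.86 = 2.44
total variance = 2.44 + 2 × 1.02 = 4.48
α (item deleted) = (3/2)·(1 − 2.44/4.48) = 0.683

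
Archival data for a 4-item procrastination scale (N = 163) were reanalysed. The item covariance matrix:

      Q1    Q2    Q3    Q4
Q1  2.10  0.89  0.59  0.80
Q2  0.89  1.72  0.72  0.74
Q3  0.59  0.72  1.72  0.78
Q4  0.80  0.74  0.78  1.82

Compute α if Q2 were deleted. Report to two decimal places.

α = 0.65

Remaining items: Q1, Q3, Q4 (k = 3).
Σσ²ᵢ = 2.10 + 1.72 + 1.82 = 5.64
σ²_T = 5.64 + 2 × 2.17 = 9.98
α (item deleted) = (3/2)·(1 − 5.64/9.98) = 0.65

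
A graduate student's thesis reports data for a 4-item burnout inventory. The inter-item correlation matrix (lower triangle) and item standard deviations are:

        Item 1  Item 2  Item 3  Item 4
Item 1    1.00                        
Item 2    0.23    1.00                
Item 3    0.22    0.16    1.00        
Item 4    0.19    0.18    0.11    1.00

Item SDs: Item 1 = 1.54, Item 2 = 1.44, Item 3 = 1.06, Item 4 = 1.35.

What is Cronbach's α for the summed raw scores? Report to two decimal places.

Σσ²ᵢ = 1.54² + 1.44² + 1.06² + 1.35² = 7.3913
Covariances σ_ij = r_ij · s_i · s_j:
  σ(Item 1,Item 2) = 0.23 × 1.54 × 1.44 = 0.5100
  σ(Item 1,Item 3) = 0.22 × 1.54 × 1.06 = 0.3591
  σ(Item 1,Item 4) = 0.19 × 1.54 × 1.35 = 0.3950
  σ(Item 2,Item 3) = 0.16 × 1.44 × 1.06 = 0.2442
  σ(Item 2,Item 4) = 0.18 × 1.44 × 1.35 = 0.3499
  σ(Item 3,Item 4) = 0.11 × 1.06 × 1.35 = 0.1574
σ²_T = Σσ²ᵢ + 2·Σσ_ij = 7.3913 + 2 × 2.0156 = 11.4225
α = (4/3)·(1 − 7.3913/11.4225) = 0.47

Cronbach's α = 0.47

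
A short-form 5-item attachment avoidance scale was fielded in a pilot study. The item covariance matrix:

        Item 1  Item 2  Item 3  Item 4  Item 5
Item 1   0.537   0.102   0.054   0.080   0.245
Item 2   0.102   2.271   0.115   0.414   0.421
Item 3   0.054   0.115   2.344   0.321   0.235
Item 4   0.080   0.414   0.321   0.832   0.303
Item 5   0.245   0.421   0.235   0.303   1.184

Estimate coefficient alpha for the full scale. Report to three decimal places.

coefficient alpha = 0.487

ΣVar(i) = 0.537 + 2.271 + 2.344 + 0.832 + 1.184 = 7.168
Sum of off-diagonal covariances = 2.290
total variance = 7.168 + 2 × 2.290 = 11.748
α = (k/(k−1))·(1 − ΣVar(i)/total variance) = (5/4)·(1 − 7.168/11.748) = 0.487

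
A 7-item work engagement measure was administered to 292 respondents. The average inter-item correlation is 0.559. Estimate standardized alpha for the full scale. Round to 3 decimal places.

standardized alpha = 0.899

Standardized α = k·r̄ / (1 + (k−1)·r̄) = 7 × 0.559 / (1 + 6 × 0.559)
  = 3.9130 / 4.3540 = 0.899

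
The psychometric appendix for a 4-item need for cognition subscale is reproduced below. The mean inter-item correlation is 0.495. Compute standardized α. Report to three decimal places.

Standardized α = k·r̄ / (1 + (k−1)·r̄) = 4 × 0.495 / (1 + 3 × 0.495)
  = 1.9800 / 2.4850 = 0.797

standardized α = 0.797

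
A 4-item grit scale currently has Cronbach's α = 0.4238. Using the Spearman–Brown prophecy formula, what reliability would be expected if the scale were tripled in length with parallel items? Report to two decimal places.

predicted reliability = 0.69

Length factor m = 3
α' = m·α / (1 + (m−1)·α)
   = 3 × 0.4238 / (1 + (3 − 1) × 0.4238)
   = 1.2714 / 1.8476 = 0.69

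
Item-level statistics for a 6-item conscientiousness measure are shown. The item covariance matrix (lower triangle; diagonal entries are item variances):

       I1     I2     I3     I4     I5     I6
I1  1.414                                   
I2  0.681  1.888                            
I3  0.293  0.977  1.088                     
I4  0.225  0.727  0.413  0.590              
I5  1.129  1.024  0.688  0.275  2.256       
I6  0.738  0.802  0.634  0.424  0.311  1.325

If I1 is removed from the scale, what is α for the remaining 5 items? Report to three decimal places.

Remaining items: I2, I3, I4, I5, I6 (k = 5).
Σσ²ᵢ = 1.888 + 1.088 + 0.590 + 2.256 + 1.325 = 7.147
Var(T) = 7.147 + 2 × 6.275 = 19.697
α (item deleted) = (5/4)·(1 − 7.147/19.697) = 0.796

α = 0.796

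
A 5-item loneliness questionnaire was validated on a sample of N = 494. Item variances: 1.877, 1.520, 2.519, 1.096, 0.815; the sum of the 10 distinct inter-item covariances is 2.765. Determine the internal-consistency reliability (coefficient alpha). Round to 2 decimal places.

coefficient alpha = 0.52

ΣVar(i) = 1.877 + 1.520 + 2.519 + 1.096 + 0.815 = 7.827
Sum of distinct covariances = 2.765
Var(T) = ΣVar(i) + 2·Σcov = 7.827 + 2 × 2.765 = 13.357
α = (5/4)·(1 − 7.827/13.357) = 0.52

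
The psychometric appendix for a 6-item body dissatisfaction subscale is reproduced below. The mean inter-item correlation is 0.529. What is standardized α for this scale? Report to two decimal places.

α = 0.87

Standardized α = k·r̄ / (1 + (k−1)·r̄) = 6 × 0.529 / (1 + 5 × 0.529)
  = 3.1740 / 3.6450 = 0.87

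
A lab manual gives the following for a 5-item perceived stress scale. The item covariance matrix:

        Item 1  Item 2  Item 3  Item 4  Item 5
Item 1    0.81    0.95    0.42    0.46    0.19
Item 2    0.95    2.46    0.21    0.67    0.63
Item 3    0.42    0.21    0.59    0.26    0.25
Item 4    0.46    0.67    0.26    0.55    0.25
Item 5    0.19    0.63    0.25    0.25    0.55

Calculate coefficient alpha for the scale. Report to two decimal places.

coefficient alpha = 0.79

Σσᵢ² = 0.81 + 2.46 + 0.59 + 0.55 + 0.55 = 4.96
Sum of off-diagonal covariances = 4.29
total variance = 4.96 + 2 × 4.29 = 13.54
α = (k/(k−1))·(1 − Σσᵢ²/total variance) = (5/4)·(1 − 4.96/13.54) = 0.79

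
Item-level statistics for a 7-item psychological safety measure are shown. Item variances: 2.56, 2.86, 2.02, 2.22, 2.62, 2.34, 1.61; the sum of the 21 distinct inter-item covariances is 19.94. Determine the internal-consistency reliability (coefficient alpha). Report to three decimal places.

coefficient alpha = 0.829

sum of item variances = 2.56 + 2.86 + 2.02 + 2.22 + 2.62 + 2.34 + 1.61 = 16.23
Sum of distinct covariances = 19.94
σ²_total = sum of item variances + 2·Σcov = 16.23 + 2 × 19.94 = 56.11
α = (7/6)·(1 − 16.23/56.11) = 0.829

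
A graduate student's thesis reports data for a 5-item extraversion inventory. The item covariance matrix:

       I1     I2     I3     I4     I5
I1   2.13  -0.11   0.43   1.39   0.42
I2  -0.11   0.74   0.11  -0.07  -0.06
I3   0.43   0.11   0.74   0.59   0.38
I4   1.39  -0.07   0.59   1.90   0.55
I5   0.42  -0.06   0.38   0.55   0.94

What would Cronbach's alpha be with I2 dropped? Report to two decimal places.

α = 0.76

Remaining items: I1, I3, I4, I5 (k = 4).
sum of item variances = 2.13 + 0.74 + 1.90 + 0.94 = 5.71
total variance = 5.71 + 2 × 3.76 = 13.23
α (item deleted) = (4/3)·(1 − 5.71/13.23) = 0.76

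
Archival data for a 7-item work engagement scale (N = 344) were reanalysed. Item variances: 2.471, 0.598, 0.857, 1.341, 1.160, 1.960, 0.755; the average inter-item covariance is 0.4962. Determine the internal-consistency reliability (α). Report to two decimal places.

sum of item variances = 2.471 + 0.598 + 0.857 + 1.341 + 1.160 + 1.960 + 0.755 = 9.142
Sum of the 21 distinct covariances = 21 × 0.4962 = 10.4202
σ²_total = sum of item variances + 2·Σcov = 9.142 + 2 × 10.4202 = 29.9824
α = (7/6)·(1 − 9.142/29.9824) = 0.81

α = 0.81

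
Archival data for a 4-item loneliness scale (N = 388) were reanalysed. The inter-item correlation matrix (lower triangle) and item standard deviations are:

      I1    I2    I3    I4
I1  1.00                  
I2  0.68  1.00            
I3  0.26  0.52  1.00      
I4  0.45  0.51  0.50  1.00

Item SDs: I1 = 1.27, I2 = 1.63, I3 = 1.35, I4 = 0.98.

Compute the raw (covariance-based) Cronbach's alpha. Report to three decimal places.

Σσ²ᵢ = 1.27² + 1.63² + 1.35² + 0.98² = 7.0527
Covariances σ_ij = r_ij · s_i · s_j:
  σ(I1,I2) = 0.68 × 1.27 × 1.63 = 1.4077
  σ(I1,I3) = 0.26 × 1.27 × 1.35 = 0.4458
  σ(I1,I4) = 0.45 × 1.27 × 0.98 = 0.5601
  σ(I2,I3) = 0.52 × 1.63 × 1.35 = 1.1443
  σ(I2,I4) = 0.51 × 1.63 × 0.98 = 0.8147
  σ(I3,I4) = 0.50 × 1.35 × 0.98 = 0.6615
σ²_T = Σσ²ᵢ + 2·Σσ_ij = 7.0527 + 2 × 5.0341 = 17.1209
α = (4/3)·(1 − 7.0527/17.1209) = 0.784

α = 0.784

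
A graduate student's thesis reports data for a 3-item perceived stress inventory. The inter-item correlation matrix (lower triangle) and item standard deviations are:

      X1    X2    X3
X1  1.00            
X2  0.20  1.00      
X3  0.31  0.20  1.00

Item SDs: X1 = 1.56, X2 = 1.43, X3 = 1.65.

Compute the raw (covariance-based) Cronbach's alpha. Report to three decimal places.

Cronbach's alpha = 0.484

Σσ²ᵢ = 1.56² + 1.43² + 1.65² = 7.2010
Covariances σ_ij = r_ij · s_i · s_j:
  σ(X1,X2) = 0.20 × 1.56 × 1.43 = 0.4462
  σ(X1,X3) = 0.31 × 1.56 × 1.65 = 0.7979
  σ(X2,X3) = 0.20 × 1.43 × 1.65 = 0.4719
σ²_T = Σσ²ᵢ + 2·Σσ_ij = 7.2010 + 2 × 1.7160 = 10.6330
α = (3/2)·(1 − 7.2010/10.6330) = 0.484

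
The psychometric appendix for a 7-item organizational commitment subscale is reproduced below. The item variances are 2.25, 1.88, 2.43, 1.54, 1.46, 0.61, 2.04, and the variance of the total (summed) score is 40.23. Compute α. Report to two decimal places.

α = 0.81

ΣVar(i) = 2.25 + 1.88 + 2.43 + 1.54 + 1.46 + 0.61 + 2.04 = 12.21
α = (k/(k−1))·(1 − ΣVar(i)/total variance) = (7/6)·(1 − 12.21/40.23) = 0.81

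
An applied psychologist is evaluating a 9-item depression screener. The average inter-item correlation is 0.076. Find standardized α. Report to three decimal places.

standardized α = 0.425

Standardized α = k·r̄ / (1 + (k−1)·r̄) = 9 × 0.076 / (1 + 8 × 0.076)
  = 0.6840 / 1.6080 = 0.425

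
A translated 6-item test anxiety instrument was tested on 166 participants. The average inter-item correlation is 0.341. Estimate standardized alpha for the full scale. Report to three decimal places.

Standardized α = k·r̄ / (1 + (k−1)·r̄) = 6 × 0.341 / (1 + 5 × 0.341)
  = 2.0460 / 2.7050 = 0.756

α = 0.756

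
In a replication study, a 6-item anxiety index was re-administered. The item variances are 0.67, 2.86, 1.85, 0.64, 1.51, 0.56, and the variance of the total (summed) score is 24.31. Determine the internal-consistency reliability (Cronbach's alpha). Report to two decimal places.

α = 0.80

Σσ²ᵢ = 0.67 + 2.86 + 1.85 + 0.64 + 1.51 + 0.56 = 8.09
α = (k/(k−1))·(1 − Σσ²ᵢ/σ²_total) = (6/5)·(1 − 8.09/24.31) = 0.80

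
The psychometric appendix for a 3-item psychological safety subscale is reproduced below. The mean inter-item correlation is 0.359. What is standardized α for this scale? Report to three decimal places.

Standardized α = k·r̄ / (1 + (k−1)·r̄) = 3 × 0.359 / (1 + 2 × 0.359)
  = 1.0770 / 1.7180 = 0.627

α = 0.627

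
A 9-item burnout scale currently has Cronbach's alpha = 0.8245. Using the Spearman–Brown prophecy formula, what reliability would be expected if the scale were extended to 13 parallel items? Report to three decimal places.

Length factor m = 13/9 = 1.4444
α' = m·α / (1 + (m−1)·α)
   = 13/9 × 0.8245 / (1 + (13/9 − 1) × 0.8245)
   = 1.1909 / 1.3664 = 0.872

predicted reliability = 0.872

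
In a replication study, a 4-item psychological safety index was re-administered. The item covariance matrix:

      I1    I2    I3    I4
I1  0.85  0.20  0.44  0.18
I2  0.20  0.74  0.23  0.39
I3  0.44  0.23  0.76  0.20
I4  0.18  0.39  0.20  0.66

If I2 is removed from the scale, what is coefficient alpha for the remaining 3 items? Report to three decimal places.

coefficient alpha = 0.629

Remaining items: I1, I3, I4 (k = 3).
sum of item variances = 0.85 + 0.76 + 0.66 = 2.27
σ²_T = 2.27 + 2 × 0.82 = 3.91
α (item deleted) = (3/2)·(1 − 2.27/3.91) = 0.629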